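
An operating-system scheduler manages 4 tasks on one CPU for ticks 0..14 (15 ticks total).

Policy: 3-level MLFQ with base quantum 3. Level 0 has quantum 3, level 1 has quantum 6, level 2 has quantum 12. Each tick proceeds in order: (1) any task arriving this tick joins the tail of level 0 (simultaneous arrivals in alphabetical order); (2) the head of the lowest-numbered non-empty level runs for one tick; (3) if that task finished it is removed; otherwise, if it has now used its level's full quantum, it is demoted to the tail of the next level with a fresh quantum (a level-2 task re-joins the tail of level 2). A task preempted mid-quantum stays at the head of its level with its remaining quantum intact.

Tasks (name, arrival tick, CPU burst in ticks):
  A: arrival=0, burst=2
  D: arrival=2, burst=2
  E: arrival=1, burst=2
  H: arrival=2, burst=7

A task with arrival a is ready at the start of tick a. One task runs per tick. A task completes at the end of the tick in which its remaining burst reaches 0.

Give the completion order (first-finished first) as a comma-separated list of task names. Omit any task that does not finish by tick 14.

t=0: L0/L1/L2 = A/-/- → run A
t=1: L0/L1/L2 = AE/-/- → run A
t=2: L0/L1/L2 = EDH/-/- → run E
t=3: L0/L1/L2 = EDH/-/- → run E
t=4: L0/L1/L2 = DH/-/- → run D
t=5: L0/L1/L2 = DH/-/- → run D
t=6: L0/L1/L2 = H/-/- → run H
t=7: L0/L1/L2 = H/-/- → run H
t=8: L0/L1/L2 = H/-/- → run H
t=9: L0/L1/L2 = -/H/- → run H
t=10: L0/L1/L2 = -/H/- → run H
t=11: L0/L1/L2 = -/H/- → run H
t=12: L0/L1/L2 = -/H/- → run H
t=13: (idle)
t=14: (idle)

completion order = A, E, D, H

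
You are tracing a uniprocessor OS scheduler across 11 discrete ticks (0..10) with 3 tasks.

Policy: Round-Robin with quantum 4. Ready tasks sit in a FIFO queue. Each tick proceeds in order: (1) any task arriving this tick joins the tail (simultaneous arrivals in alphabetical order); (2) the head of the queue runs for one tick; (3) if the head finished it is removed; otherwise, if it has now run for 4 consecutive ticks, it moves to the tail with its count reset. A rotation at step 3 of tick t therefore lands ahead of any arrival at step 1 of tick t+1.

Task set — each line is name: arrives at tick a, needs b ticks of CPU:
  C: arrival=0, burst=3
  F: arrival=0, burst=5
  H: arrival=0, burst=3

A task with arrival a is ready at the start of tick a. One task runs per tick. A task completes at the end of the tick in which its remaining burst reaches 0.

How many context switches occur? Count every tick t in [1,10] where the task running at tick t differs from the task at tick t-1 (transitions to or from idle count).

context switches = 3

t=0: queue=[C,F,H] q_used=0 → run C
t=1: queue=[C,F,H] q_used=1 → run C
t=2: queue=[C,F,H] q_used=2 → run C
t=3: queue=[F,H] q_used=0 → run F
t=4: queue=[F,H] q_used=1 → run F
t=5: queue=[F,H] q_used=2 → run F
t=6: queue=[F,H] q_used=3 → run F
t=7: queue=[H,F] q_used=0 → run H
t=8: queue=[H,F] q_used=1 → run H
t=9: queue=[H,F] q_used=2 → run H
t=10: queue=[F] q_used=0 → run F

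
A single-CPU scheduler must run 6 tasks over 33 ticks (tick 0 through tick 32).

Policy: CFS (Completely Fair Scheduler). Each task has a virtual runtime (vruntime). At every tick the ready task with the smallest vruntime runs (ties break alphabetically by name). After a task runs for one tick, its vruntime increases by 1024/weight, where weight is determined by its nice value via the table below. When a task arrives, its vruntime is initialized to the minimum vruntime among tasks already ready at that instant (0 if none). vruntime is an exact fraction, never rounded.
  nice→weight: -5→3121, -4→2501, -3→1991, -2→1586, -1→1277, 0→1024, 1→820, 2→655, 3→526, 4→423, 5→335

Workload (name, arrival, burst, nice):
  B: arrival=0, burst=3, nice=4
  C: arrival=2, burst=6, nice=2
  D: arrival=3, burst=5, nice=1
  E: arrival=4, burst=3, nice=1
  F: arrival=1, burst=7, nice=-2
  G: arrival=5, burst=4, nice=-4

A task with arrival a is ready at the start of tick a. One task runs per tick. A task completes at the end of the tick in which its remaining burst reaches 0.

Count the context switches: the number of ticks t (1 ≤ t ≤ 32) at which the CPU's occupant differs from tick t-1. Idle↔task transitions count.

context switches = 24

t=0: vr[B=0] → run B
t=1: vr[B=1024/423 F=1024/423] → run B
t=2: vr[B=2048/423 C=1024/423 F=1024/423] → run C
t=3: vr[B=2048/423 C=1103872/277065 D=1024/423 F=1024/423] → run D
t=4: vr[B=2048/423 C=1103872/277065 D=318208/86715 E=1024/423 F=1024/423] → run E
t=5: vr[B=2048/423 C=1103872/277065 D=318208/86715 E=318208/86715 F=1024/423 G=1024/423] → run F
t=6: vr[B=2048/423 C=1103872/277065 D=318208/86715 E=318208/86715 F=1028608/335439 G=1024/423] → run G
t=7: vr[B=2048/423 C=1103872/277065 D=318208/86715 E=318208/86715 F=1028608/335439 G=2994176/1057923] → run G
t=8: vr[B=2048/423 C=1103872/277065 D=318208/86715 E=318208/86715 F=1028608/335439 G=3427328/1057923] → run F
t=9: vr[B=2048/423 C=1103872/277065 D=318208/86715 E=318208/86715 F=1245184/335439 G=3427328/1057923] → run G
t=10: vr[B=2048/423 C=1103872/277065 D=318208/86715 E=318208/86715 F=1245184/335439 G=3860480/1057923] → run G
t=11: vr[B=2048/423 C=1103872/277065 D=318208/86715 E=318208/86715 F=1245184/335439] → run D
t=12: vr[B=2048/423 C=1103872/277065 D=426496/86715 E=318208/86715 F=1245184/335439] → run E
t=13: vr[B=2048/423 C=1103872/277065 D=426496/86715 E=426496/86715 F=1245184/335439] → run F
t=14: vr[B=2048/423 C=1103872/277065 D=426496/86715 E=426496/86715 F=1461760/335439] → run C
t=15: vr[B=2048/423 C=1537024/277065 D=426496/86715 E=426496/86715 F=1461760/335439] → run F
t=16: vr[B=2048/423 C=1537024/277065 D=426496/86715 E=426496/86715 F=1678336/335439] → run B
t=17: vr[C=1537024/277065 D=426496/86715 E=426496/86715 F=1678336/335439] → run D
t=18: vr[C=1537024/277065 D=534784/86715 E=426496/86715 F=1678336/335439] → run E
t=19: vr[C=1537024/277065 D=534784/86715 F=1678336/335439] → run F
t=20: vr[C=1537024/277065 D=534784/86715 F=1894912/335439] → run C
t=21: vr[C=1970176/277065 D=534784/86715 F=1894912/335439] → run F
t=22: vr[C=1970176/277065 D=534784/86715 F=2111488/335439] → run D
t=23: vr[C=1970176/277065 D=643072/86715 F=2111488/335439] → run F
t=24: vr[C=1970176/277065 D=643072/86715] → run C
t=25: vr[C=2403328/277065 D=643072/86715] → run D
t=26: vr[C=2403328/277065] → run C
t=27: vr[C=567296/55413] → run C
t=28: (idle)
t=29: (idle)
t=30: (idle)
t=31: (idle)
t=32: (idle)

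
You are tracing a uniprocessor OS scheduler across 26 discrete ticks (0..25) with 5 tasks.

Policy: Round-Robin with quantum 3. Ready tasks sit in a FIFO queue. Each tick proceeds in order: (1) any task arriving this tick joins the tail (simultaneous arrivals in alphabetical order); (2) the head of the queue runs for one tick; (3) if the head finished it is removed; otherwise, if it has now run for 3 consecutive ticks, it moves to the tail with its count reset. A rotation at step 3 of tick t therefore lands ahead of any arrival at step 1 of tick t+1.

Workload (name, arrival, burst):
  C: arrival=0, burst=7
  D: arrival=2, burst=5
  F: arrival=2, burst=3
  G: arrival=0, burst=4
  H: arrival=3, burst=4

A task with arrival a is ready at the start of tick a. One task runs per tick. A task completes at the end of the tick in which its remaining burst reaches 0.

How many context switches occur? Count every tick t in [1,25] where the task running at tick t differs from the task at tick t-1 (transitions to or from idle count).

context switches = 10

t=0: queue=[C,G] q_used=0 → run C
t=1: queue=[C,G] q_used=1 → run C
t=2: queue=[C,G,D,F] q_used=2 → run C
t=3: queue=[G,D,F,C,H] q_used=0 → run G
t=4: queue=[G,D,F,C,H] q_used=1 → run G
t=5: queue=[G,D,F,C,H] q_used=2 → run G
t=6: queue=[D,F,C,H,G] q_used=0 → run D
t=7: queue=[D,F,C,H,G] q_used=1 → run D
t=8: queue=[D,F,C,H,G] q_used=2 → run D
t=9: queue=[F,C,H,G,D] q_used=0 → run F
t=10: queue=[F,C,H,G,D] q_used=1 → run F
t=11: queue=[F,C,H,G,D] q_used=2 → run F
t=12: queue=[C,H,G,D] q_used=0 → run C
t=13: queue=[C,H,G,D] q_used=1 → run C
t=14: queue=[C,H,G,D] q_used=2 → run C
t=15: queue=[H,G,D,C] q_used=0 → run H
t=16: queue=[H,G,D,C] q_used=1 → run H
t=17: queue=[H,G,D,C] q_used=2 → run H
t=18: queue=[G,D,C,H] q_used=0 → run G
t=19: queue=[D,C,H] q_used=0 → run D
t=20: queue=[D,C,H] q_used=1 → run D
t=21: queue=[C,H] q_used=0 → run C
t=22: queue=[H] q_used=0 → run H
t=23: (idle)
t=24: (idle)
t=25: (idle)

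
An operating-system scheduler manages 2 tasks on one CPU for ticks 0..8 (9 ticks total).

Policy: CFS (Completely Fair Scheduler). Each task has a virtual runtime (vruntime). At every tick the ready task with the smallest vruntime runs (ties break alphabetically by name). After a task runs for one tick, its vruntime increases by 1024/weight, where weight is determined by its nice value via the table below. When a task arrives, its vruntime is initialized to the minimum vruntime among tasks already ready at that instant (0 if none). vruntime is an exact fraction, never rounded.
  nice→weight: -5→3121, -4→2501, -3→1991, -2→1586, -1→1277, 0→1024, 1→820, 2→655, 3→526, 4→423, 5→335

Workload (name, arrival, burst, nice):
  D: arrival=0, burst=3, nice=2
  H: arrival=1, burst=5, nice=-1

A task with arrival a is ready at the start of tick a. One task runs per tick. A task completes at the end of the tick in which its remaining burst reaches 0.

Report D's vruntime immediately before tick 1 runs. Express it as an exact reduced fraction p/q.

vruntime(D, start of tick 1) = 1024/655

t=0: vr[D=0] → run D
t=1: vr[D=1024/655 H=1024/655] → run D
t=2: vr[D=2048/655 H=1024/655] → run H
t=3: vr[D=2048/655 H=1978368/836435] → run H
t=4: vr[D=2048/655 H=2649088/836435] → run D
t=5: vr[H=2649088/836435] → run H
t=6: vr[H=3319808/836435] → run H
t=7: vr[H=3990528/836435] → run H
t=8: (idle)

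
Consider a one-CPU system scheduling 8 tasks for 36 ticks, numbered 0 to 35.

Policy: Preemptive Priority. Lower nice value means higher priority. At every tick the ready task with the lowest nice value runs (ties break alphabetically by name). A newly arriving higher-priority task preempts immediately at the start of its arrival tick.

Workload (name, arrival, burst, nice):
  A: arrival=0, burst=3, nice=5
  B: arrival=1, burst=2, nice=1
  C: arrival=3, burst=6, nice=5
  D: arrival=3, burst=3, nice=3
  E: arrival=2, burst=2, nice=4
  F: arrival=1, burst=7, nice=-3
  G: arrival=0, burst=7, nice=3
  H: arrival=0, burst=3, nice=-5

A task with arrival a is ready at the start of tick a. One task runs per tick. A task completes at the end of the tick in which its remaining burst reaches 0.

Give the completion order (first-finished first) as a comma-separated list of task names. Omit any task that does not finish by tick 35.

t=0: ready={A,G,H} → run H
t=1: ready={A,B,F,G,H} → run H
t=2: ready={A,B,E,F,G,H} → run H
t=3: ready={A,B,C,D,E,F,G} → run F
t=4: ready={A,B,C,D,E,F,G} → run F
t=5: ready={A,B,C,D,E,F,G} → run F
t=6: ready={A,B,C,D,E,F,G} → run F
t=7: ready={A,B,C,D,E,F,G} → run F
t=8: ready={A,B,C,D,E,F,G} → run F
t=9: ready={A,B,C,D,E,F,G} → run F
t=10: ready={A,B,C,D,E,G} → run B
t=11: ready={A,B,C,D,E,G} → run B
t=12: ready={A,C,D,E,G} → run D
t=13: ready={A,C,D,E,G} → run D
t=14: ready={A,C,D,E,G} → run D
t=15: ready={A,C,E,G} → run G
t=16: ready={A,C,E,G} → run G
t=17: ready={A,C,E,G} → run G
t=18: ready={A,C,E,G} → run G
t=19: ready={A,C,E,G} → run G
t=20: ready={A,C,E,G} → run G
t=21: ready={A,C,E,G} → run G
t=22: ready={A,C,E} → run E
t=23: ready={A,C,E} → run E
t=24: ready={A,C} → run A
t=25: ready={A,C} → run A
t=26: ready={A,C} → run A
t=27: ready={C} → run C
t=28: ready={C} → run C
t=29: ready={C} → run C
t=30: ready={C} → run C
t=31: ready={C} → run C
t=32: ready={C} → run C
t=33: (idle)
t=34: (idle)
t=35: (idle)

completion order = H, F, B, D, G, E, A, C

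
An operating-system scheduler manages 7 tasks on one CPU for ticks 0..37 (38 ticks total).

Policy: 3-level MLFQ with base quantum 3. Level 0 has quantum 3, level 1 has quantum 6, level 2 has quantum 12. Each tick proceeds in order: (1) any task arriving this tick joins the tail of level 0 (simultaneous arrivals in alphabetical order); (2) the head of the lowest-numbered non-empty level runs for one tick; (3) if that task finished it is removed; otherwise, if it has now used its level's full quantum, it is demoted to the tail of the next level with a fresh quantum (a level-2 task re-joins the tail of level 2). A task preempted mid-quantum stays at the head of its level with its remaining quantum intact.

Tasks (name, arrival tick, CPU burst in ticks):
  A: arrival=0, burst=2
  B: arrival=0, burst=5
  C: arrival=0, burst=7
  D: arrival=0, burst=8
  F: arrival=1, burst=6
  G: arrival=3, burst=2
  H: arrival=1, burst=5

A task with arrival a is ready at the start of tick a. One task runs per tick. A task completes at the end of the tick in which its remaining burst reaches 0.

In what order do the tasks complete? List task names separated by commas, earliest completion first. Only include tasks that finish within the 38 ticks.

completion order = A, G, B, C, D, F, H

t=0: L0/L1/L2 = ABCD/-/- → run A
t=1: L0/L1/L2 = ABCDFH/-/- → run A
t=2: L0/L1/L2 = BCDFH/-/- → run B
t=3: L0/L1/L2 = BCDFHG/-/- → run B
t=4: L0/L1/L2 = BCDFHG/-/- → run B
t=5: L0/L1/L2 = CDFHG/B/- → run C
t=6: L0/L1/L2 = CDFHG/B/- → run C
t=7: L0/L1/L2 = CDFHG/B/- → run C
t=8: L0/L1/L2 = DFHG/BC/- → run D
t=9: L0/L1/L2 = DFHG/BC/- → run D
t=10: L0/L1/L2 = DFHG/BC/- → run D
t=11: L0/L1/L2 = FHG/BCD/- → run F
t=12: L0/L1/L2 = FHG/BCD/- → run F
t=13: L0/L1/L2 = FHG/BCD/- → run F
t=14: L0/L1/L2 = HG/BCDF/- → run H
t=15: L0/L1/L2 = HG/BCDF/- → run H
t=16: L0/L1/L2 = HG/BCDF/- → run H
t=17: L0/L1/L2 = G/BCDFH/- → run G
t=18: L0/L1/L2 = G/BCDFH/- → run G
t=19: L0/L1/L2 = -/BCDFH/- → run B
t=20: L0/L1/L2 = -/BCDFH/- → run B
t=21: L0/L1/L2 = -/CDFH/- → run C
t=22: L0/L1/L2 = -/CDFH/- → run C
t=23: L0/L1/L2 = -/CDFH/- → run C
t=24: L0/L1/L2 = -/CDFH/- → run C
t=25: L0/L1/L2 = -/DFH/- → run D
t=26: L0/L1/L2 = -/DFH/- → run D
t=27: L0/L1/L2 = -/DFH/- → run D
t=28: L0/L1/L2 = -/DFH/- → run D
t=29: L0/L1/L2 = -/DFH/- → run D
t=30: L0/L1/L2 = -/FH/- → run F
t=31: L0/L1/L2 = -/FH/- → run F
t=32: L0/L1/L2 = -/FH/- → run F
t=33: L0/L1/L2 = -/H/- → run H
t=34: L0/L1/L2 = -/H/- → run H
t=35: (idle)
t=36: (idle)
t=37: (idle)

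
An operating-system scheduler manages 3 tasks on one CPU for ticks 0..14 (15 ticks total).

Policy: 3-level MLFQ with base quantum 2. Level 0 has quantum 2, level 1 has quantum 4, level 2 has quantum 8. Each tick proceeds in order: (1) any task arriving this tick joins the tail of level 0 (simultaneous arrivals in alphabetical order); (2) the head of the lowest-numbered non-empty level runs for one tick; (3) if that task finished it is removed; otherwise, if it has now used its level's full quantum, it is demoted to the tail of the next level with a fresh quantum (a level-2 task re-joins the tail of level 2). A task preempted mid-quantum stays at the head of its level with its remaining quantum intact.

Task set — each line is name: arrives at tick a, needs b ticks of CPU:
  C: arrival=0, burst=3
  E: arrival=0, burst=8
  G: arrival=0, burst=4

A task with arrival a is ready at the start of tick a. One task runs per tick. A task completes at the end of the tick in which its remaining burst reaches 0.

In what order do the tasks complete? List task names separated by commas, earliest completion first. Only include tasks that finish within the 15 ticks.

t=0: L0/L1/L2 = CEG/-/- → run C
t=1: L0/L1/L2 = CEG/-/- → run C
t=2: L0/L1/L2 = EG/C/- → run E
t=3: L0/L1/L2 = EG/C/- → run E
t=4: L0/L1/L2 = G/CE/- → run G
t=5: L0/L1/L2 = G/CE/- → run G
t=6: L0/L1/L2 = -/CEG/- → run C
t=7: L0/L1/L2 = -/EG/- → run E
t=8: L0/L1/L2 = -/EG/- → run E
t=9: L0/L1/L2 = -/EG/- → run E
t=10: L0/L1/L2 = -/EG/- → run E
t=11: L0/L1/L2 = -/G/E → run G
t=12: L0/L1/L2 = -/G/E → run G
t=13: L0/L1/L2 = -/-/E → run E
t=14: L0/L1/L2 = -/-/E → run E

completion order = C, G, E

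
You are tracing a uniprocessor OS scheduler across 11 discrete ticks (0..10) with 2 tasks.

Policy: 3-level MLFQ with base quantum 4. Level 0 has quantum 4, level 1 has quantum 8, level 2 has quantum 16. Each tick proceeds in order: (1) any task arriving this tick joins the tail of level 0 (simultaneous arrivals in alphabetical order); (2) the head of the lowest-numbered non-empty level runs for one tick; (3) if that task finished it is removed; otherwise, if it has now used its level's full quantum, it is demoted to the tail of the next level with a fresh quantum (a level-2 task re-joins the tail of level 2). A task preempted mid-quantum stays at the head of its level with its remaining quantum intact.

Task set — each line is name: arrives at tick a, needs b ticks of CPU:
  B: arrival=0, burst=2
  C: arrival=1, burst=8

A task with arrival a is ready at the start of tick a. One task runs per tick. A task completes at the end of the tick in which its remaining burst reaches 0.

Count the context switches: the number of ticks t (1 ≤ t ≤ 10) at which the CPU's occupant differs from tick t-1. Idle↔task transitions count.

context switches = 2

t=0: L0/L1/L2 = B/-/- → run B
t=1: L0/L1/L2 = BC/-/- → run B
t=2: L0/L1/L2 = C/-/- → run C
t=3: L0/L1/L2 = C/-/- → run C
t=4: L0/L1/L2 = C/-/- → run C
t=5: L0/L1/L2 = C/-/- → run C
t=6: L0/L1/L2 = -/C/- → run C
t=7: L0/L1/L2 = -/C/- → run C
t=8: L0/L1/L2 = -/C/- → run C
t=9: L0/L1/L2 = -/C/- → run C
t=10: (idle)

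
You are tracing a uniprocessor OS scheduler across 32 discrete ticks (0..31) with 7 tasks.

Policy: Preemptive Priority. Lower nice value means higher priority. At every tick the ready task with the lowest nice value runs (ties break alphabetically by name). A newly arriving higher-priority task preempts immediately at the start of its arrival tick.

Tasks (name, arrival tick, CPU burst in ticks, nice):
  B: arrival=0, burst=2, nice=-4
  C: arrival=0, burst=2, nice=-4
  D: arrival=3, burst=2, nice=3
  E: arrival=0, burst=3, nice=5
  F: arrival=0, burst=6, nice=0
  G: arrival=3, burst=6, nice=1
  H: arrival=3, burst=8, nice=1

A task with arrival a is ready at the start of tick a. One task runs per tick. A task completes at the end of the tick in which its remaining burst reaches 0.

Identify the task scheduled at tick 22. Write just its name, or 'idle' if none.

t=0: ready={B,C,E,F} → run B
t=1: ready={B,C,E,F} → run B
t=2: ready={C,E,F} → run C
t=3: ready={C,D,E,F,G,H} → run C
t=4: ready={D,E,F,G,H} → run F
t=5: ready={D,E,F,G,H} → run F
t=6: ready={D,E,F,G,H} → run F
t=7: ready={D,E,F,G,H} → run F
t=8: ready={D,E,F,G,H} → run F
t=9: ready={D,E,F,G,H} → run F
t=10: ready={D,E,G,H} → run G
t=11: ready={D,E,G,H} → run G
t=12: ready={D,E,G,H} → run G
t=13: ready={D,E,G,H} → run G
t=14: ready={D,E,G,H} → run G
t=15: ready={D,E,G,H} → run G
t=16: ready={D,E,H} → run H
t=17: ready={D,E,H} → run H
t=18: ready={D,E,H} → run H
t=19: ready={D,E,H} → run H
t=20: ready={D,E,H} → run H
t=21: ready={D,E,H} → run H
t=22: ready={D,E,H} → run H
t=23: ready={D,E,H} → run H
t=24: ready={D,E} → run D
t=25: ready={D,E} → run D
t=26: ready={E} → run E
t=27: ready={E} → run E
t=28: ready={E} → run E
t=29: (idle)
t=30: (idle)
t=31: (idle)

running at tick 22 = H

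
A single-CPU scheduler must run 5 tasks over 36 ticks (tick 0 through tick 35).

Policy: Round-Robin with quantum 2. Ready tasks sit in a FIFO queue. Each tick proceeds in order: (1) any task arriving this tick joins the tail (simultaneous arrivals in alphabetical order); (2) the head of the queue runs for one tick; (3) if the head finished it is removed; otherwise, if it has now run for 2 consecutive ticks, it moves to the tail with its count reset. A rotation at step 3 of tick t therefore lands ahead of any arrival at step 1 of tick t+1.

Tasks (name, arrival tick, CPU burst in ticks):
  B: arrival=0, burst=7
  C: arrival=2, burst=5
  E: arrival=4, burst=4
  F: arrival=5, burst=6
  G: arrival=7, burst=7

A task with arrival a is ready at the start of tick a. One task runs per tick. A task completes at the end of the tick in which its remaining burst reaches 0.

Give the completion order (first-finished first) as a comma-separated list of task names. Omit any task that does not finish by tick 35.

completion order = B, E, C, F, G

t=0: queue=[B] q_used=0 → run B
t=1: queue=[B] q_used=1 → run B
t=2: queue=[B,C] q_used=0 → run B
t=3: queue=[B,C] q_used=1 → run B
t=4: queue=[C,B,E] q_used=0 → run C
t=5: queue=[C,B,E,F] q_used=1 → run C
t=6: queue=[B,E,F,C] q_used=0 → run B
t=7: queue=[B,E,F,C,G] q_used=1 → run B
t=8: queue=[E,F,C,G,B] q_used=0 → run E
t=9: queue=[E,F,C,G,B] q_used=1 → run E
t=10: queue=[F,C,G,B,E] q_used=0 → run F
t=11: queue=[F,C,G,B,E] q_used=1 → run F
t=12: queue=[C,G,B,E,F] q_used=0 → run C
t=13: queue=[C,G,B,E,F] q_used=1 → run C
t=14: queue=[G,B,E,F,C] q_used=0 → run G
t=15: queue=[G,B,E,F,C] q_used=1 → run G
t=16: queue=[B,E,F,C,G] q_used=0 → run B
t=17: queue=[E,F,C,G] q_used=0 → run E
t=18: queue=[E,F,C,G] q_used=1 → run E
t=19: queue=[F,C,G] q_used=0 → run F
t=20: queue=[F,C,G] q_used=1 → run F
t=21: queue=[C,G,F] q_used=0 → run C
t=22: queue=[G,F] q_used=0 → run G
t=23: queue=[G,F] q_used=1 → run G
t=24: queue=[F,G] q_used=0 → run F
t=25: queue=[F,G] q_used=1 → run F
t=26: queue=[G] q_used=0 → run G
t=27: queue=[G] q_used=1 → run G
t=28: queue=[G] q_used=0 → run G
t=29: (idle)
t=30: (idle)
t=31: (idle)
t=32: (idle)
t=33: (idle)
t=34: (idle)
t=35: (idle)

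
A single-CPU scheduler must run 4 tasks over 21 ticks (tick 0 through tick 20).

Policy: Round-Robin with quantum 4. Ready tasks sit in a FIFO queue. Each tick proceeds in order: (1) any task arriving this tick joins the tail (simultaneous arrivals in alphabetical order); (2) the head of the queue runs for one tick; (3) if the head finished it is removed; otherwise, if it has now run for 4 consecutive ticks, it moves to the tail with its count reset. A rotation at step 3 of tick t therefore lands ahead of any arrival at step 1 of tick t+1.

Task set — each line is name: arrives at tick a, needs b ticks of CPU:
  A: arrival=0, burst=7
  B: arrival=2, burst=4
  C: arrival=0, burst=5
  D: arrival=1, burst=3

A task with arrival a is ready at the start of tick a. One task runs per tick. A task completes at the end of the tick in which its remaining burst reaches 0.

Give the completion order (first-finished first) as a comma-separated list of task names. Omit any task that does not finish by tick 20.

completion order = D, B, A, C

t=0: queue=[A,C] q_used=0 → run A
t=1: queue=[A,C,D] q_used=1 → run A
t=2: queue=[A,C,D,B] q_used=2 → run A
t=3: queue=[A,C,D,B] q_used=3 → run A
t=4: queue=[C,D,B,A] q_used=0 → run C
t=5: queue=[C,D,B,A] q_used=1 → run C
t=6: queue=[C,D,B,A] q_used=2 → run C
t=7: queue=[C,D,B,A] q_used=3 → run C
t=8: queue=[D,B,A,C] q_used=0 → run D
t=9: queue=[D,B,A,C] q_used=1 → run D
t=10: queue=[D,B,A,C] q_used=2 → run D
t=11: queue=[B,A,C] q_used=0 → run B
t=12: queue=[B,A,C] q_used=1 → run B
t=13: queue=[B,A,C] q_used=2 → run B
t=14: queue=[B,A,C] q_used=3 → run B
t=15: queue=[A,C] q_used=0 → run A
t=16: queue=[A,C] q_used=1 → run A
t=17: queue=[A,C] q_used=2 → run A
t=18: queue=[C] q_used=0 → run C
t=19: (idle)
t=20: (idle)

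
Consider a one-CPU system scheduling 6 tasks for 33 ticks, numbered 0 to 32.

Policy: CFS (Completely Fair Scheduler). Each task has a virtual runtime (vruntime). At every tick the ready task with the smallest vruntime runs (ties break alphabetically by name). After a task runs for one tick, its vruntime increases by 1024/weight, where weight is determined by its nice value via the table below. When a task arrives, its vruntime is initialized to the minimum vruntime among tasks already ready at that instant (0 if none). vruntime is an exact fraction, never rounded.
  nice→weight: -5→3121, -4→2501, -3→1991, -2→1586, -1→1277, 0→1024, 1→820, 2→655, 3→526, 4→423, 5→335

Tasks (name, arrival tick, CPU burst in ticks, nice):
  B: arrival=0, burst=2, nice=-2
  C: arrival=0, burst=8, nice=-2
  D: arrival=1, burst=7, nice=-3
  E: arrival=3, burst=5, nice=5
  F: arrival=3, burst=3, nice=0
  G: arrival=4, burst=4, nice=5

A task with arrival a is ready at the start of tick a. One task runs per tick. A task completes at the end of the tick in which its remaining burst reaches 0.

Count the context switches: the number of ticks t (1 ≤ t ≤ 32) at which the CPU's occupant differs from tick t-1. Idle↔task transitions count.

context switches = 27

t=0: vr[B=0 C=0] → run B
t=1: vr[B=512/793 C=0 D=0] → run C
t=2: vr[B=512/793 C=512/793 D=0] → run D
t=3: vr[B=512/793 C=512/793 D=1024/1991 E=1024/1991 F=1024/1991] → run D
t=4: vr[B=512/793 C=512/793 D=2048/1991 E=1024/1991 F=1024/1991 G=1024/1991] → run E
t=5: vr[B=512/793 C=512/793 D=2048/1991 E=2381824/666985 F=1024/1991 G=1024/1991] → run F
t=6: vr[B=512/793 C=512/793 D=2048/1991 E=2381824/666985 F=3015/1991 G=1024/1991] → run G
t=7: vr[B=512/793 C=512/793 D=2048/1991 E=2381824/666985 F=3015/1991 G=2381824/666985] → run B
t=8: vr[C=512/793 D=2048/1991 E=2381824/666985 F=3015/1991 G=2381824/666985] → run C
t=9: vr[C=1024/793 D=2048/1991 E=2381824/666985 F=3015/1991 G=2381824/666985] → run D
t=10: vr[C=1024/793 D=3072/1991 E=2381824/666985 F=3015/1991 G=2381824/666985] → run C
t=11: vr[C=1536/793 D=3072/1991 E=2381824/666985 F=3015/1991 G=2381824/666985] → run F
t=12: vr[C=1536/793 D=3072/1991 E=2381824/666985 F=5006/1991 G=2381824/666985] → run D
t=13: vr[C=1536/793 D=4096/1991 E=2381824/666985 F=5006/1991 G=2381824/666985] → run C
t=14: vr[C=2048/793 D=4096/1991 E=2381824/666985 F=5006/1991 G=2381824/666985] → run D
t=15: vr[C=2048/793 D=5120/1991 E=2381824/666985 F=5006/1991 G=2381824/666985] → run F
t=16: vr[C=2048/793 D=5120/1991 E=2381824/666985 G=2381824/666985] → run D
t=17: vr[C=2048/793 D=6144/1991 E=2381824/666985 G=2381824/666985] → run C
t=18: vr[C=2560/793 D=6144/1991 E=2381824/666985 G=2381824/666985] → run D
t=19: vr[C=2560/793 E=2381824/666985 G=2381824/666985] → run C
t=20: vr[C=3072/793 E=2381824/666985 G=2381824/666985] → run E
t=21: vr[C=3072/793 E=4420608/666985 G=2381824/666985] → run G
t=22: vr[C=3072/793 E=4420608/666985 G=4420608/666985] → run C
t=23: vr[C=3584/793 E=4420608/666985 G=4420608/666985] → run C
t=24: vr[E=4420608/666985 G=4420608/666985] → run E
t=25: vr[E=6459392/666985 G=4420608/666985] → run G
t=26: vr[E=6459392/666985 G=6459392/666985] → run E
t=27: vr[E=8498176/666985 G=6459392/666985] → run G
t=28: vr[E=8498176/666985] → run E
t=29: (idle)
t=30: (idle)
t=31: (idle)
t=32: (idle)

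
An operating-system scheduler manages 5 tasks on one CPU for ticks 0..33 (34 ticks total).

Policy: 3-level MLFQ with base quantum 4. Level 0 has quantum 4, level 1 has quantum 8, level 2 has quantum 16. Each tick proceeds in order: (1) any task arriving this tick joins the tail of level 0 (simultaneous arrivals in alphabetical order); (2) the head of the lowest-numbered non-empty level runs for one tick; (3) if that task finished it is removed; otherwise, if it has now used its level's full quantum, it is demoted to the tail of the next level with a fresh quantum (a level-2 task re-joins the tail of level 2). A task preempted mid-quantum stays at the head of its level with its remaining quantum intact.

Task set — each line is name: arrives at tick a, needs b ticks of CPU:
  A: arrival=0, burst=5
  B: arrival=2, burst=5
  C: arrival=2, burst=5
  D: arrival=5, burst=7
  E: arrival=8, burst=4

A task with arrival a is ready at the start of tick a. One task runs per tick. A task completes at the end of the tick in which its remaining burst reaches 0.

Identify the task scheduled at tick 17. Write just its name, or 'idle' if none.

running at tick 17 = E

t=0: L0/L1/L2 = A/-/- → run A
t=1: L0/L1/L2 = A/-/- → run A
t=2: L0/L1/L2 = ABC/-/- → run A
t=3: L0/L1/L2 = ABC/-/- → run A
t=4: L0/L1/L2 = BC/A/- → run B
t=5: L0/L1/L2 = BCD/A/- → run B
t=6: L0/L1/L2 = BCD/A/- → run B
t=7: L0/L1/L2 = BCD/A/- → run B
t=8: L0/L1/L2 = CDE/AB/- → run C
t=9: L0/L1/L2 = CDE/AB/- → run C
t=10: L0/L1/L2 = CDE/AB/- → run C
t=11: L0/L1/L2 = CDE/AB/- → run C
t=12: L0/L1/L2 = DE/ABC/- → run D
t=13: L0/L1/L2 = DE/ABC/- → run D
t=14: L0/L1/L2 = DE/ABC/- → run D
t=15: L0/L1/L2 = DE/ABC/- → run D
t=16: L0/L1/L2 = E/ABCD/- → run E
t=17: L0/L1/L2 = E/ABCD/- → run E
t=18: L0/L1/L2 = E/ABCD/- → run E
t=19: L0/L1/L2 = E/ABCD/- → run E
t=20: L0/L1/L2 = -/ABCD/- → run A
t=21: L0/L1/L2 = -/BCD/- → run B
t=22: L0/L1/L2 = -/CD/- → run C
t=23: L0/L1/L2 = -/D/- → run D
t=24: L0/L1/L2 = -/D/- → run D
t=25: L0/L1/L2 = -/D/- → run D
t=26: (idle)
t=27: (idle)
t=28: (idle)
t=29: (idle)
t=30: (idle)
t=31: (idle)
t=32: (idle)
t=33: (idle)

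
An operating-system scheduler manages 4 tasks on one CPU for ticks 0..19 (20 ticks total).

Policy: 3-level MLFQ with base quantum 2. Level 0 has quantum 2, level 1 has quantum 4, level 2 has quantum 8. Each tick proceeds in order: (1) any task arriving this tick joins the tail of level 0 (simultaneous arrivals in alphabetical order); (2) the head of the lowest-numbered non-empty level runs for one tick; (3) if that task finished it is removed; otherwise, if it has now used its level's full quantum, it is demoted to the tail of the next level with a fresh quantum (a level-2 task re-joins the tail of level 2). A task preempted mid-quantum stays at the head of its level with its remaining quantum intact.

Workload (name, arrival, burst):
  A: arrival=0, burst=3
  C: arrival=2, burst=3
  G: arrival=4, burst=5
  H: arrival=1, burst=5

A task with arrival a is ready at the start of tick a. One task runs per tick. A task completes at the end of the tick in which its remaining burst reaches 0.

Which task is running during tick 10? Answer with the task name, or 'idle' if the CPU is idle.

t=0: L0/L1/L2 = A/-/- → run A
t=1: L0/L1/L2 = AH/-/- → run A
t=2: L0/L1/L2 = HC/A/- → run H
t=3: L0/L1/L2 = HC/A/- → run H
t=4: L0/L1/L2 = CG/AH/- → run C
t=5: L0/L1/L2 = CG/AH/- → run C
t=6: L0/L1/L2 = G/AHC/- → run G
t=7: L0/L1/L2 = G/AHC/- → run G
t=8: L0/L1/L2 = -/AHCG/- → run A
t=9: L0/L1/L2 = -/HCG/- → run H
t=10: L0/L1/L2 = -/HCG/- → run H
t=11: L0/L1/L2 = -/HCG/- → run H
t=12: L0/L1/L2 = -/CG/- → run C
t=13: L0/L1/L2 = -/G/- → run G
t=14: L0/L1/L2 = -/G/- → run G
t=15: L0/L1/L2 = -/G/- → run G
t=16: (idle)
t=17: (idle)
t=18: (idle)
t=19: (idle)

running at tick 10 = H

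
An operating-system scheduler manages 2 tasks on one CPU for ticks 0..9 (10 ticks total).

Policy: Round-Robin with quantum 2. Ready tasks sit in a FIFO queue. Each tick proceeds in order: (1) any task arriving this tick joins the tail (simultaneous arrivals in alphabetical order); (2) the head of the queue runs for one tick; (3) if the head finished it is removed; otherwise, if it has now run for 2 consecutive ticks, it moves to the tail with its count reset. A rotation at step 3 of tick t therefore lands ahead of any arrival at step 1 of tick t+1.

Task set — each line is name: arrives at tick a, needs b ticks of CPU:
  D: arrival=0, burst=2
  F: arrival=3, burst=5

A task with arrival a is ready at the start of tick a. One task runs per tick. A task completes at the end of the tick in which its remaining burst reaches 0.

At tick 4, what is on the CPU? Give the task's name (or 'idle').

t=0: queue=[D] q_used=0 → run D
t=1: queue=[D] q_used=1 → run D
t=2: (idle)
t=3: queue=[F] q_used=0 → run F
t=4: queue=[F] q_used=1 → run F
t=5: queue=[F] q_used=0 → run F
t=6: queue=[F] q_used=1 → run F
t=7: queue=[F] q_used=0 → run F
t=8: (idle)
t=9: (idle)

running at tick 4 = F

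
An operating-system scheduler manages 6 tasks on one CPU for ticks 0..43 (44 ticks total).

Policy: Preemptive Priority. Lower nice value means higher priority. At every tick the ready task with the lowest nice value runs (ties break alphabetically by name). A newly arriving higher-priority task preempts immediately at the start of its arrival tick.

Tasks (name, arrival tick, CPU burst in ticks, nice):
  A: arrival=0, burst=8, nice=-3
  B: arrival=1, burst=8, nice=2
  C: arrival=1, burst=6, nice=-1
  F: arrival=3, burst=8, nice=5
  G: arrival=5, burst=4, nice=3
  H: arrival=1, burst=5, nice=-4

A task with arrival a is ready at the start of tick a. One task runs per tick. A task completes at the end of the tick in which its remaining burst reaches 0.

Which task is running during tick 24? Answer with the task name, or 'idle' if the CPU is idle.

running at tick 24 = B

t=0: ready={A} → run A
t=1: ready={A,B,C,H} → run H
t=2: ready={A,B,C,H} → run H
t=3: ready={A,B,C,F,H} → run H
t=4: ready={A,B,C,F,H} → run H
t=5: ready={A,B,C,F,G,H} → run H
t=6: ready={A,B,C,F,G} → run A
t=7: ready={A,B,C,F,G} → run A
t=8: ready={A,B,C,F,G} → run A
t=9: ready={A,B,C,F,G} → run A
t=10: ready={A,B,C,F,G} → run A
t=11: ready={A,B,C,F,G} → run A
t=12: ready={A,B,C,F,G} → run A
t=13: ready={B,C,F,G} → run C
t=14: ready={B,C,F,G} → run C
t=15: ready={B,C,F,G} → run C
t=16: ready={B,C,F,G} → run C
t=17: ready={B,C,F,G} → run C
t=18: ready={B,C,F,G} → run C
t=19: ready={B,F,G} → run B
t=20: ready={B,F,G} → run B
t=21: ready={B,F,G} → run B
t=22: ready={B,F,G} → run B
t=23: ready={B,F,G} → run B
t=24: ready={B,F,G} → run B
t=25: ready={B,F,G} → run B
t=26: ready={B,F,G} → run B
t=27: ready={F,G} → run G
t=28: ready={F,G} → run G
t=29: ready={F,G} → run G
t=30: ready={F,G} → run G
t=31: ready={F} → run F
t=32: ready={F} → run F
t=33: ready={F} → run F
t=34: ready={F} → run F
t=35: ready={F} → run F
t=36: ready={F} → run F
t=37: ready={F} → run F
t=38: ready={F} → run F
t=39: (idle)
t=40: (idle)
t=41: (idle)
t=42: (idle)
t=43: (idle)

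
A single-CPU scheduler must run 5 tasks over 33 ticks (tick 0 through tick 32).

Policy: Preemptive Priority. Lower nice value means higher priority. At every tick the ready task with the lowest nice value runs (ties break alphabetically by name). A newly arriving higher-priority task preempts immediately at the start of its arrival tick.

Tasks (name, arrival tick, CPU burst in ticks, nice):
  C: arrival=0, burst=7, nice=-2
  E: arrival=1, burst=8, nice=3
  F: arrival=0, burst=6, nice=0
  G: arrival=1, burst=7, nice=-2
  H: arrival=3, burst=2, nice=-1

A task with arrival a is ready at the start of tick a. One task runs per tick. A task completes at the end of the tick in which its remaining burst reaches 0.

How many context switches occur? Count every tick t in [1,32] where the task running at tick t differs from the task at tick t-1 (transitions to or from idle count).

t=0: ready={C,F} → run C
t=1: ready={C,E,F,G} → run C
t=2: ready={C,E,F,G} → run C
t=3: ready={C,E,F,G,H} → run C
t=4: ready={C,E,F,G,H} → run C
t=5: ready={C,E,F,G,H} → run C
t=6: ready={C,E,F,G,H} → run C
t=7: ready={E,F,G,H} → run G
t=8: ready={E,F,G,H} → run G
t=9: ready={E,F,G,H} → run G
t=10: ready={E,F,G,H} → run G
t=11: ready={E,F,G,H} → run G
t=12: ready={E,F,G,H} → run G
t=13: ready={E,F,G,H} → run G
t=14: ready={E,F,H} → run H
t=15: ready={E,F,H} → run H
t=16: ready={E,F} → run F
t=17: ready={E,F} → run F
t=18: ready={E,F} → run F
t=19: ready={E,F} → run F
t=20: ready={E,F} → run F
t=21: ready={E,F} → run F
t=22: ready={E} → run E
t=23: ready={E} → run E
t=24: ready={E} → run E
t=25: ready={E} → run E
t=26: ready={E} → run E
t=27: ready={E} → run E
t=28: ready={E} → run E
t=29: ready={E} → run E
t=30: (idle)
t=31: (idle)
t=32: (idle)

context switches = 5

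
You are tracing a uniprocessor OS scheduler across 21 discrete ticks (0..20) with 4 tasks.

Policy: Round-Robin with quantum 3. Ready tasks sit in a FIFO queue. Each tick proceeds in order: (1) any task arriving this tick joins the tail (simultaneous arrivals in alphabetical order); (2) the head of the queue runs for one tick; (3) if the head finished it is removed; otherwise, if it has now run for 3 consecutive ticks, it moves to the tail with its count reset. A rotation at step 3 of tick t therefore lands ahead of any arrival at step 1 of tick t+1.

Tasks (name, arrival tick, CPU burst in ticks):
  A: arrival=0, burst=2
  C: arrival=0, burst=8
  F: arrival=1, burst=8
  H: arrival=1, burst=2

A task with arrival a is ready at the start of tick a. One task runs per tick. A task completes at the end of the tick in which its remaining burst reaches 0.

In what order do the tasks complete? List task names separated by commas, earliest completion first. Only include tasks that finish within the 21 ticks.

completion order = A, H, C, F

t=0: queue=[A,C] q_used=0 → run A
t=1: queue=[A,C,F,H] q_used=1 → run A
t=2: queue=[C,F,H] q_used=0 → run C
t=3: queue=[C,F,H] q_used=1 → run C
t=4: queue=[C,F,H] q_used=2 → run C
t=5: queue=[F,H,C] q_used=0 → run F
t=6: queue=[F,H,C] q_used=1 → run F
t=7: queue=[F,H,C] q_used=2 → run F
t=8: queue=[H,C,F] q_used=0 → run H
t=9: queue=[H,C,F] q_used=1 → run H
t=10: queue=[C,F] q_used=0 → run C
t=11: queue=[C,F] q_used=1 → run C
t=12: queue=[C,F] q_used=2 → run C
t=13: queue=[F,C] q_used=0 → run F
t=14: queue=[F,C] q_used=1 → run F
t=15: queue=[F,C] q_used=2 → run F
t=16: queue=[C,F] q_used=0 → run C
t=17: queue=[C,F] q_used=1 → run C
t=18: queue=[F] q_used=0 → run F
t=19: queue=[F] q_used=1 → run F
t=20: (idle)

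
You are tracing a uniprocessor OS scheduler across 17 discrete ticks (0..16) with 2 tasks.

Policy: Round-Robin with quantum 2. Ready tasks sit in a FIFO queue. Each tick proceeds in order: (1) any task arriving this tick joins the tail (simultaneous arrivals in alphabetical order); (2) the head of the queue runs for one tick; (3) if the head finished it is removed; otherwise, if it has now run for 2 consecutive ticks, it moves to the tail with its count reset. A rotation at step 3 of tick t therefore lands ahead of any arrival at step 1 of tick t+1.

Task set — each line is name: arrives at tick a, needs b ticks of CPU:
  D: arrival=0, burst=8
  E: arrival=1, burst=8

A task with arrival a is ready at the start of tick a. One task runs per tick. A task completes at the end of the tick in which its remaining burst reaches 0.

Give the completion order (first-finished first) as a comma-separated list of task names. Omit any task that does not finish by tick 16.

completion order = D, E

t=0: queue=[D] q_used=0 → run D
t=1: queue=[D,E] q_used=1 → run D
t=2: queue=[E,D] q_used=0 → run E
t=3: queue=[E,D] q_used=1 → run E
t=4: queue=[D,E] q_used=0 → run D
t=5: queue=[D,E] q_used=1 → run D
t=6: queue=[E,D] q_used=0 → run E
t=7: queue=[E,D] q_used=1 → run E
t=8: queue=[D,E] q_used=0 → run D
t=9: queue=[D,E] q_used=1 → run D
t=10: queue=[E,D] q_used=0 → run E
t=11: queue=[E,D] q_used=1 → run E
t=12: queue=[D,E] q_used=0 → run D
t=13: queue=[D,E] q_used=1 → run D
t=14: queue=[E] q_used=0 → run E
t=15: queue=[E] q_used=1 → run E
t=16: (idle)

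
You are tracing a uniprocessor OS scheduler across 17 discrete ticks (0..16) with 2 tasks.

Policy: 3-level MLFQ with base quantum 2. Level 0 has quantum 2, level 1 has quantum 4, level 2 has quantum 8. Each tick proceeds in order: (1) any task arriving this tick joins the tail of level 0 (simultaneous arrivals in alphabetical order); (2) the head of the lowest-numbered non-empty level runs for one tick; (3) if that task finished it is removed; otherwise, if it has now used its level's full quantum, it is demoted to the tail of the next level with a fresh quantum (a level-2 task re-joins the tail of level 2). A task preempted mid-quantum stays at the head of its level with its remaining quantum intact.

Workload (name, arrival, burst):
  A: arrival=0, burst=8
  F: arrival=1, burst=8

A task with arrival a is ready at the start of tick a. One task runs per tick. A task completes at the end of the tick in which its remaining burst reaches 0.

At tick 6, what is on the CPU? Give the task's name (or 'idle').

running at tick 6 = A

t=0: L0/L1/L2 = A/-/- → run A
t=1: L0/L1/L2 = AF/-/- → run A
t=2: L0/L1/L2 = F/A/- → run F
t=3: L0/L1/L2 = F/A/- → run F
t=4: L0/L1/L2 = -/AF/- → run A
t=5: L0/L1/L2 = -/AF/- → run A
t=6: L0/L1/L2 = -/AF/- → run A
t=7: L0/L1/L2 = -/AF/- → run A
t=8: L0/L1/L2 = -/F/A → run F
t=9: L0/L1/L2 = -/F/A → run F
t=10: L0/L1/L2 = -/F/A → run F
t=11: L0/L1/L2 = -/F/A → run F
t=12: L0/L1/L2 = -/-/AF → run A
t=13: L0/L1/L2 = -/-/AF → run A
t=14: L0/L1/L2 = -/-/F → run F
t=15: L0/L1/L2 = -/-/F → run F
t=16: (idle)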